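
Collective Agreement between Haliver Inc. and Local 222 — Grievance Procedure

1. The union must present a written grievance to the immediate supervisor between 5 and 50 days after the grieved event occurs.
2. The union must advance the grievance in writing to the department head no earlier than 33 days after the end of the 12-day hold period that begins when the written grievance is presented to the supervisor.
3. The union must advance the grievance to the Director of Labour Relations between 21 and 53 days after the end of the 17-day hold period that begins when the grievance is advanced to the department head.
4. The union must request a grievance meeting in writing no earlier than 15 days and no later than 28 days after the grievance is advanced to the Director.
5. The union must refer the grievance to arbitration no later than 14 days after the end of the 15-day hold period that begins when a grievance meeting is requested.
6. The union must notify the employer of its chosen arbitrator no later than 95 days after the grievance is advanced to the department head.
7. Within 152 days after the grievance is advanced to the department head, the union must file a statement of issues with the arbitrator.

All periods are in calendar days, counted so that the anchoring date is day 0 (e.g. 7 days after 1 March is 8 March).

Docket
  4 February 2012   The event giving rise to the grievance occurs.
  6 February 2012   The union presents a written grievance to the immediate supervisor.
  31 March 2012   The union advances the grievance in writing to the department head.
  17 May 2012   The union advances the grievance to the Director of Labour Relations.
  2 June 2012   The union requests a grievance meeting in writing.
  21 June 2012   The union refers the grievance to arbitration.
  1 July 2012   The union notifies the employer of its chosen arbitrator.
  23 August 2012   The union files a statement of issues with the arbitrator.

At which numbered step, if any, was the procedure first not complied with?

Step 1

(1) the permitted window runs from 4 February 2012 + 5 = 9 February 2012 to 4 February 2012 + 50 = 25 March 2012; done 6 February 2012 — 3 days before the window opened.
The procedure was therefore not followed at step 1.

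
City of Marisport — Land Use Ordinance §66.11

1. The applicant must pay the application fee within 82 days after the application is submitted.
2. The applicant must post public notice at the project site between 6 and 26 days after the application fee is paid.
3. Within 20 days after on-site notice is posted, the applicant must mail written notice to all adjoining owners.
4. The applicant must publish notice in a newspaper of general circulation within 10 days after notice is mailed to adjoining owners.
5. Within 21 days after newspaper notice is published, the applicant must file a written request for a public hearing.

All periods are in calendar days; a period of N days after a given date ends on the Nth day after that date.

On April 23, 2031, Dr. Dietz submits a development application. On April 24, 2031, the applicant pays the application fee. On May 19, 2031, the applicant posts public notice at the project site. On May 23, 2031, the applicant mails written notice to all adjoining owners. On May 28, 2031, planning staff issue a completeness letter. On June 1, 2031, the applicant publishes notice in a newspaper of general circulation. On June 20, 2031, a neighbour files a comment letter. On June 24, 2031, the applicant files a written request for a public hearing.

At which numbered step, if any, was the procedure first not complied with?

Step 1 — counting 82 days from April 23, 2031 (when the application is submitted) gives a deadline of July 14, 2031; April 24, 2031 is within that limit.
Step 2 — 6 and 26 days from April 24, 2031 (when the application fee is paid) are April 30, 2031 and May 20, 2031 respectively; done May 19, 2031, which is between those dates.
Step 3 — counting 20 days from May 19, 2031 (when on-site notice is posted) gives a deadline of June 8, 2031; May 23, 2031 is within that limit.
Step 4 — counting 10 days from May 23, 2031 (when notice is mailed to adjoining owners) gives a deadline of June 2, 2031; June 1, 2031 is within that limit.
Step 5 — counting 21 days from June 1, 2031 (when newspaper notice is published) gives a deadline of June 22, 2031; June 24, 2031 misses that deadline by 2 days.
Later steps need not be reached.

Step 5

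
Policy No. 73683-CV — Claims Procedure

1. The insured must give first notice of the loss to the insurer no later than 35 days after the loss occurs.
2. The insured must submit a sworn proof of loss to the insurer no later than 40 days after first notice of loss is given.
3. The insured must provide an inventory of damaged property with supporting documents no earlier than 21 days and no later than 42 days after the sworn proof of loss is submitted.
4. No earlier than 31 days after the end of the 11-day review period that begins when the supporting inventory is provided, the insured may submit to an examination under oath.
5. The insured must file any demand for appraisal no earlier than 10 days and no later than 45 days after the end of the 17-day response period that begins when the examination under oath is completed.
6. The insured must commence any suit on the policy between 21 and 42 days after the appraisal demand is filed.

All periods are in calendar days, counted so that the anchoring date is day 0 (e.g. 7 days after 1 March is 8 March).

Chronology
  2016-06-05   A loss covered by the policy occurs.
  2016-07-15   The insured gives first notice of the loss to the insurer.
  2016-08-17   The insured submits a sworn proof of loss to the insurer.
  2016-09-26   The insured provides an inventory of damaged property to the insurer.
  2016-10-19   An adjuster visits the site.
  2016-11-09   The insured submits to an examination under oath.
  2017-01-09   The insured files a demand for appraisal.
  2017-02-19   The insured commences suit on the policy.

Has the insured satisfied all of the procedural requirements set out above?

Step 1 — counting 35 days from 2016-06-05 (when the loss occurs) gives a deadline of 2016-07-10; 2016-07-15 misses that deadline by 5 days.

No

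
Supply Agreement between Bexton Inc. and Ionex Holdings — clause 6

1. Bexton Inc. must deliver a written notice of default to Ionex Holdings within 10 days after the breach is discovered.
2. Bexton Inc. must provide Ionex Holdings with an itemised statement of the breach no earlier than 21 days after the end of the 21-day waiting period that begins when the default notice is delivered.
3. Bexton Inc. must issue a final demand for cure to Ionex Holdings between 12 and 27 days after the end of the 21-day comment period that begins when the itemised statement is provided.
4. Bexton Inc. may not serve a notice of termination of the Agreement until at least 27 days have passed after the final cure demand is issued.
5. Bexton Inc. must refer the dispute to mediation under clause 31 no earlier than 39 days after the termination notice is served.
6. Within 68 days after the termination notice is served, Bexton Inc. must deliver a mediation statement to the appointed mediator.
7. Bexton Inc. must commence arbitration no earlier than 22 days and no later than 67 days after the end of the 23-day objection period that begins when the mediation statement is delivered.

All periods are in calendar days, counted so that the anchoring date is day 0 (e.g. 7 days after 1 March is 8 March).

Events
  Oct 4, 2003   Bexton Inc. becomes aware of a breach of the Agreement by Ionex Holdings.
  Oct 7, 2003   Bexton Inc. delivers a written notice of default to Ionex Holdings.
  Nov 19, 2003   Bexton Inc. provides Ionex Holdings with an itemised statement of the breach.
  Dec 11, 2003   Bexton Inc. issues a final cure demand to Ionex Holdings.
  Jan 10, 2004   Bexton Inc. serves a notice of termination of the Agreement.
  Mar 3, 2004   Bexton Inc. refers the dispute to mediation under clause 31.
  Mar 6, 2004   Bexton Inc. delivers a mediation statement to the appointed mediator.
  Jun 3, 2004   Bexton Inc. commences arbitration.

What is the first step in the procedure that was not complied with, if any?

Step 1 — counting 10 days from Oct 4, 2003 (when the breach is discovered) gives a deadline of Oct 14, 2003; done Oct 7, 2003 — timely.
Step 2 — must wait 21 days from Oct 28, 2003 (end of the 21-day waiting period, which began when the default notice is delivered on Oct 7, 2003), so not before Nov 18, 2003; done Nov 19, 2003, after the minimum wait.
Step 3 — 12 and 27 days from Dec 10, 2003 (end of the 21-day comment period, which began when the itemised statement is provided on Nov 19, 2003) are Dec 22, 2003 and Jan 6, 2004 respectively; done Dec 11, 2003 — 11 days before the window opened.

Step 3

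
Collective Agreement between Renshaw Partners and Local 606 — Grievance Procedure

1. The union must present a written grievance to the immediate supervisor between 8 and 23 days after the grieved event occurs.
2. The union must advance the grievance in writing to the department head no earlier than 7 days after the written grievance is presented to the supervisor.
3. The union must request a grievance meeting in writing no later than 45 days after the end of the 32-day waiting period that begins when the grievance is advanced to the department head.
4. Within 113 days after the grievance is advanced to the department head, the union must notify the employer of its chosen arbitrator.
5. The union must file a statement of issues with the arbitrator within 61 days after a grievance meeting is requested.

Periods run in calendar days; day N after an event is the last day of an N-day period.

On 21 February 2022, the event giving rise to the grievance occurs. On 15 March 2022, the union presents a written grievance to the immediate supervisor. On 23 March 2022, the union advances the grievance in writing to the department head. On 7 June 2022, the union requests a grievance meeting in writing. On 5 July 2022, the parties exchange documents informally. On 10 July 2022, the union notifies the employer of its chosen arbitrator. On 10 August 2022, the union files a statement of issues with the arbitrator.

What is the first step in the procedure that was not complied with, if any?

(1) the permitted window runs from 21 February 2022 + 8 = 1 March 2022 to 21 February 2022 + 23 = 16 March 2022; done 15 March 2022 — within the window.
(2) permitted from 15 March 2022 + 7 days = 22 March 2022 onward; done 23 March 2022, after the minimum wait.
(3) due by 24 April 2022 + 45 days = 8 June 2022; 7 June 2022 is within that limit.
(4) due by 23 March 2022 + 113 days = 14 July 2022; completed 10 July 2022, before the deadline.
(5) due by 7 June 2022 + 61 days = 7 August 2022; not done until 10 August 2022, 3 days after the deadline.

Step 5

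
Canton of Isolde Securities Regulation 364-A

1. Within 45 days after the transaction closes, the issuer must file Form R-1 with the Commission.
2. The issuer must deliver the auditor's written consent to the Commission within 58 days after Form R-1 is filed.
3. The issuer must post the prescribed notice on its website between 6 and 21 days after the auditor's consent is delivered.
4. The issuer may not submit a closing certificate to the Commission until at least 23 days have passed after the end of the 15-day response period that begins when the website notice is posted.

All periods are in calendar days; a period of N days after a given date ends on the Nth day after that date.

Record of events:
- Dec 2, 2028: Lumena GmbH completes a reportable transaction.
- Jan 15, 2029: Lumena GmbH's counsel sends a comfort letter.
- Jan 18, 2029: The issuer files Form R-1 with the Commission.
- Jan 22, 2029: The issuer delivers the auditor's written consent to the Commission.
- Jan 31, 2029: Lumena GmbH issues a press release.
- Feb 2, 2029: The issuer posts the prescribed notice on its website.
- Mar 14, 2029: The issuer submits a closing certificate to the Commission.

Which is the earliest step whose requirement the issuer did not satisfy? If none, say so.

Step 1 — counting 45 days from Dec 2, 2028 (when the transaction closes) gives a deadline of Jan 16, 2029; done Jan 18, 2029 — 2 days late.

Step 1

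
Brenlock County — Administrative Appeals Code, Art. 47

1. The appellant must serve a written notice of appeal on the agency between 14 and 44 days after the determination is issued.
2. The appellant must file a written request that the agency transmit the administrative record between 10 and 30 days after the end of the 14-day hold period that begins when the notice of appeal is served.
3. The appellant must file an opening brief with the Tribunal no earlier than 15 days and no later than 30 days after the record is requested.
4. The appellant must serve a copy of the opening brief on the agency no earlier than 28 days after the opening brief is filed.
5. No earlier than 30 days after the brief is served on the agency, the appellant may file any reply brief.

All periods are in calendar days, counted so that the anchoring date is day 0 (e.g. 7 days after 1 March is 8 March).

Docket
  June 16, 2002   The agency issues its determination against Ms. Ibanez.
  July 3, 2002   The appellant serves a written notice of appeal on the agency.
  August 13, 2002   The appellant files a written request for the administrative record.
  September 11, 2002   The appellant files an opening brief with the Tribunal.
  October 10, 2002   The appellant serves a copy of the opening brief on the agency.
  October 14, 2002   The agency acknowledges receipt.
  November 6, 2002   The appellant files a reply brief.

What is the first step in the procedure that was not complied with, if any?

Step 1: the window is 14–44 days after June 16, 2002 (when the determination is issued), so June 30, 2002 through July 30, 2002; July 3, 2002 falls inside that range.
Step 2: the window is 10–30 days after July 17, 2002 (end of the 14-day hold period, which began when the notice of appeal is served on July 3, 2002), so July 27, 2002 through August 16, 2002; done August 13, 2002 — within the window.
Step 3: the window is 15–30 days after August 13, 2002 (when the record is requested), so August 28, 2002 through September 12, 2002; done September 11, 2002, which is between those dates.
Step 4: the earliest permitted date is 28 days after September 11, 2002 (when the opening brief is filed), i.e. October 9, 2002; done October 10, 2002, after the minimum wait.
Step 5: the earliest permitted date is 30 days after October 10, 2002 (when the brief is served on the agency), i.e. November 9, 2002; November 6, 2002 is 3 days before the earliest permitted date.

Step 5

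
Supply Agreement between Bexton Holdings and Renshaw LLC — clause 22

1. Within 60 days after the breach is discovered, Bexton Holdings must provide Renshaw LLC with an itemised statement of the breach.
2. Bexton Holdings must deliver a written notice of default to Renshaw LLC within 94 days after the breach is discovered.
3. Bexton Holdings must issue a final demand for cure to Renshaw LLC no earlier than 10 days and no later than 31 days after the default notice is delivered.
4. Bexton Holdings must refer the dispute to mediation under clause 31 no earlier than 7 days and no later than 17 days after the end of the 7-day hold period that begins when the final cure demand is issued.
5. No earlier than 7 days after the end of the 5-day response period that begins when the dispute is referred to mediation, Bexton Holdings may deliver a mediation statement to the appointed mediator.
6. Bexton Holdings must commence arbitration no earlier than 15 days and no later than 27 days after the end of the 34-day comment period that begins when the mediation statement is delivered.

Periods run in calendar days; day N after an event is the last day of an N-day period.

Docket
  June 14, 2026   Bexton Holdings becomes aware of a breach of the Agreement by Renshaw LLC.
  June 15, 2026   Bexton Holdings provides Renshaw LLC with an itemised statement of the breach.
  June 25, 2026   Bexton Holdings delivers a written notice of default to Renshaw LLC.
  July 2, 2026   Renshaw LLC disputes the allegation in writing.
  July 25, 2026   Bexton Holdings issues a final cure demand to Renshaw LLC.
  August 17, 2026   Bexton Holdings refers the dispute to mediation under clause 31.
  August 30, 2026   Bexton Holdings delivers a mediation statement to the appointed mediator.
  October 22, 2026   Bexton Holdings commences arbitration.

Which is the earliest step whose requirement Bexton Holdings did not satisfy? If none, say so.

Step 1 — counting 60 days from June 14, 2026 (when the breach is discovered) gives a deadline of August 13, 2026; completed June 15, 2026, before the deadline.
Step 2 — counting 94 days from June 14, 2026 (when the breach is discovered) gives a deadline of September 16, 2026; done June 25, 2026 — timely.
Step 3 — 10 and 31 days from June 25, 2026 (when the default notice is delivered) are July 5, 2026 and July 26, 2026 respectively; July 25, 2026 falls inside that range.
Step 4 — 7 and 17 days from August 1, 2026 (end of the 7-day hold period, which began when the final cure demand is issued on July 25, 2026) are August 8, 2026 and August 18, 2026 respectively; done August 17, 2026 — within the window.
Step 5 — must wait 7 days from August 22, 2026 (end of the 5-day response period, which began when the dispute is referred to mediation on August 17, 2026), so not before August 29, 2026; August 30, 2026 is on or after that date.
Step 6 — 15 and 27 days from October 3, 2026 (end of the 34-day comment period, which began when the mediation statement is delivered on August 30, 2026) are October 18, 2026 and October 30, 2026 respectively; done October 22, 2026, which is between those dates.

None — every step was satisfied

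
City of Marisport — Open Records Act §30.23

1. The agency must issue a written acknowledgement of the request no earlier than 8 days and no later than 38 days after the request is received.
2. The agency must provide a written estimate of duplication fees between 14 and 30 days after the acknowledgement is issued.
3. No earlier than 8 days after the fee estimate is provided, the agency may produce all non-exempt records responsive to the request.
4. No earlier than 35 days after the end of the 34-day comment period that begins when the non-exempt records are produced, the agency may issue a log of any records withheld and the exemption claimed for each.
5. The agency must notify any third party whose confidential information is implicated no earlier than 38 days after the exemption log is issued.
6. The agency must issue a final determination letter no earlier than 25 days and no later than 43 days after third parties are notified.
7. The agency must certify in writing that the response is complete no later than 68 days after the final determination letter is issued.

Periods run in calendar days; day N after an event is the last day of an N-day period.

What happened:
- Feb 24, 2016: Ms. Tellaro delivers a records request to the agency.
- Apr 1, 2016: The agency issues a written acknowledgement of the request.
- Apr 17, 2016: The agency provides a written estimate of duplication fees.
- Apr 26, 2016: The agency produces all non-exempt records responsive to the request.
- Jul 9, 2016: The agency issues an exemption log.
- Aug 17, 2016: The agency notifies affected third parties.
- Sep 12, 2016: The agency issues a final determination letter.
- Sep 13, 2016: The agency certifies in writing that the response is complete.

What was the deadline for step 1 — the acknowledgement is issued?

Step 1 runs from Feb 24, 2016, when the request is received. The window is 8–38 days after Feb 24, 2016; it closes on Apr 2, 2016.

Apr 2, 2016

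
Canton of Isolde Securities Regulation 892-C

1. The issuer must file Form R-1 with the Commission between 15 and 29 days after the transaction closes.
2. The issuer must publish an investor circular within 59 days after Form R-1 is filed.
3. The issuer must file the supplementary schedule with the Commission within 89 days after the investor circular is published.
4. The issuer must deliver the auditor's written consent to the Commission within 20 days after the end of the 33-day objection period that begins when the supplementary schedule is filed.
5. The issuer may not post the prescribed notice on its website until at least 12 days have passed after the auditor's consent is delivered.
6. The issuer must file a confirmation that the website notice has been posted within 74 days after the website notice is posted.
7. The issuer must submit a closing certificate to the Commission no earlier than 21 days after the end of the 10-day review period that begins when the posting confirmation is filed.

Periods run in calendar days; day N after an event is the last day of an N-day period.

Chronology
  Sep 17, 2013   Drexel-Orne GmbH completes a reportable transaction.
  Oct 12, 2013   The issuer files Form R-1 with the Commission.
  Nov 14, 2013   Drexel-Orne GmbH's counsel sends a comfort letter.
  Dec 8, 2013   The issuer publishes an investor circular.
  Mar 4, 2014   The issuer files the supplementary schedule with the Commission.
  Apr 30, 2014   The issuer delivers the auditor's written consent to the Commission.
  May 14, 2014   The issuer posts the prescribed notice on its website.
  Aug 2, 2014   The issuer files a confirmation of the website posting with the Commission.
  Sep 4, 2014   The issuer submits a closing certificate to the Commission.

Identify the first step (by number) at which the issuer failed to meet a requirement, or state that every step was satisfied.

Step 4

Step 1 — 15 and 29 days from Sep 17, 2013 (when the transaction closes) are Oct 2, 2013 and Oct 16, 2013 respectively; done Oct 12, 2013, which is between those dates.
Step 2 — counting 59 days from Oct 12, 2013 (when Form R-1 is filed) gives a deadline of Dec 10, 2013; completed Dec 8, 2013, before the deadline.
Step 3 — counting 89 days from Dec 8, 2013 (when the investor circular is published) gives a deadline of Mar 7, 2014; done Mar 4, 2014 — timely.
Step 4 — counting 20 days from Apr 6, 2014 (end of the 33-day objection period, which began when the supplementary schedule is filed on Mar 4, 2014) gives a deadline of Apr 26, 2014; Apr 30, 2014 misses that deadline by 4 days.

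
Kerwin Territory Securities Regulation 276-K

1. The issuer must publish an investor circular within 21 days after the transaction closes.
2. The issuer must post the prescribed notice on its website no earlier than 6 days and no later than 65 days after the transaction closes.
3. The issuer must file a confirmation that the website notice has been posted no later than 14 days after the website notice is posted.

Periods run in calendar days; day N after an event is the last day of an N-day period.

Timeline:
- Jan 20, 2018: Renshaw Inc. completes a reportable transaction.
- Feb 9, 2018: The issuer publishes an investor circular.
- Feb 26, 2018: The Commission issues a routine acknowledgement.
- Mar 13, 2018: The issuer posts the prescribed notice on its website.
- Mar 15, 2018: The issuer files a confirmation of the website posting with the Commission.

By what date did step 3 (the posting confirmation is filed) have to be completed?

Mar 27, 2018

Step 3 runs from Mar 13, 2018, when the website notice is posted. 14 days after Mar 13, 2018 is Mar 27, 2018.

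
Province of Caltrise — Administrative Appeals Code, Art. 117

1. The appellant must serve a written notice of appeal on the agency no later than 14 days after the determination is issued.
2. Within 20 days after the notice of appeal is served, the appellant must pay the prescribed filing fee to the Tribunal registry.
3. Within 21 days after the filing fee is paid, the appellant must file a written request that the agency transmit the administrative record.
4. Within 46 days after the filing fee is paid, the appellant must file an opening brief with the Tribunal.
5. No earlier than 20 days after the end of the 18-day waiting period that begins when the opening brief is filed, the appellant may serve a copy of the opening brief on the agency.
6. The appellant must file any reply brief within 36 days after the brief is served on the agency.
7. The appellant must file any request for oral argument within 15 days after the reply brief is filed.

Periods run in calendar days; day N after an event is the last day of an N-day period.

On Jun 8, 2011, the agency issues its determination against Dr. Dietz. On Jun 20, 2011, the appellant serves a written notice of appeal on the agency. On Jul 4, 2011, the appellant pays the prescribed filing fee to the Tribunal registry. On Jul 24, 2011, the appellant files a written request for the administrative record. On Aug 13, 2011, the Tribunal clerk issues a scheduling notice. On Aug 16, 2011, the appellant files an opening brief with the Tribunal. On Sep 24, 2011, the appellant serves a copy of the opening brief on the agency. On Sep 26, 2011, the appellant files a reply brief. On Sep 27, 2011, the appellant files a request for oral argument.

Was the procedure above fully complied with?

Yes

Step 1 — counting 14 days from Jun 8, 2011 (when the determination is issued) gives a deadline of Jun 22, 2011; done Jun 20, 2011 — timely.
Step 2 — counting 20 days from Jun 20, 2011 (when the notice of appeal is served) gives a deadline of Jul 10, 2011; Jul 4, 2011 is within that limit.
Step 3 — counting 21 days from Jul 4, 2011 (when the filing fee is paid) gives a deadline of Jul 25, 2011; Jul 24, 2011 is within that limit.
Step 4 — counting 46 days from Jul 4, 2011 (when the filing fee is paid) gives a deadline of Aug 19, 2011; Aug 16, 2011 is within that limit.
Step 5 — must wait 20 days from Sep 3, 2011 (end of the 18-day waiting period, which began when the opening brief is filed on Aug 16, 2011), so not before Sep 23, 2011; done Sep 24, 2011 — permitted.
Step 6 — counting 36 days from Sep 24, 2011 (when the brief is served on the agency) gives a deadline of Oct 30, 2011; completed Sep 26, 2011, before the deadline.
Step 7 — counting 15 days from Sep 26, 2011 (when the reply brief is filed) gives a deadline of Oct 11, 2011; completed Sep 27, 2011, before the deadline.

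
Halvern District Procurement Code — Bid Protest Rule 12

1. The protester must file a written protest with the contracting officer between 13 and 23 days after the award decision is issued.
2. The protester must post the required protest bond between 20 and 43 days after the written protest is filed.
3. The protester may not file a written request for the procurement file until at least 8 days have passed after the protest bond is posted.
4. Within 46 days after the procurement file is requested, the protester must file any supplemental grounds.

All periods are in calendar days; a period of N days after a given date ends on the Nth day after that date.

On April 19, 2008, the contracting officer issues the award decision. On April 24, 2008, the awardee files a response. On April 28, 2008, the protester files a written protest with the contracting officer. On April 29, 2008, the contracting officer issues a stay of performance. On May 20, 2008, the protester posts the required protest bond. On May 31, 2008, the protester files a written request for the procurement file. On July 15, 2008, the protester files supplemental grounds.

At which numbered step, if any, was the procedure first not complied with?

(1) the permitted window runs from April 19, 2008 + 13 = May 2, 2008 to April 19, 2008 + 23 = May 12, 2008; done April 28, 2008 — 4 days before the window opened.
That is the first point of non-compliance.

Step 1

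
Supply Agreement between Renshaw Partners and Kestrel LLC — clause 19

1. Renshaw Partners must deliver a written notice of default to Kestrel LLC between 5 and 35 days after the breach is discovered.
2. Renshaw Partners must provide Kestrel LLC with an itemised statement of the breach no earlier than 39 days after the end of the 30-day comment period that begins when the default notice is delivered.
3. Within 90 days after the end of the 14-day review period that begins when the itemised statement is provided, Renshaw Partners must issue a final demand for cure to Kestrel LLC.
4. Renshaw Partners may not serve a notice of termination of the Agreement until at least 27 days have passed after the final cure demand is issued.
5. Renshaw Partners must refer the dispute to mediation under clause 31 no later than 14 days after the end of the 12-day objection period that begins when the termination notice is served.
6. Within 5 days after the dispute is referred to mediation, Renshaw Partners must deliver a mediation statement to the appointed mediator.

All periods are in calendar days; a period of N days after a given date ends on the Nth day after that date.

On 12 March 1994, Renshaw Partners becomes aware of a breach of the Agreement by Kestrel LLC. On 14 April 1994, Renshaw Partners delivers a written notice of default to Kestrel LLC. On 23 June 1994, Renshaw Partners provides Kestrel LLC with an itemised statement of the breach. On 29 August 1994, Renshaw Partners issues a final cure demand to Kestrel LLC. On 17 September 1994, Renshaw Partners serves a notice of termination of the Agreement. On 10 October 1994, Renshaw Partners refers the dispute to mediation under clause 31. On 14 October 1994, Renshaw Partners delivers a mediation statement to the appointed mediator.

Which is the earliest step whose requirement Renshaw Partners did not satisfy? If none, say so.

Step 4

(1) the permitted window runs from 12 March 1994 + 5 = 17 March 1994 to 12 March 1994 + 35 = 16 April 1994; done 14 April 1994 — within the window.
(2) permitted from 14 May 1994 + 39 days = 22 June 1994 onward; done 23 June 1994, after the minimum wait.
(3) due by 7 July 1994 + 90 days = 5 October 1994; completed 29 August 1994, before the deadline.
(4) permitted from 29 August 1994 + 27 days = 25 September 1994 onward; acted on 17 September 1994, 8 days prematurely.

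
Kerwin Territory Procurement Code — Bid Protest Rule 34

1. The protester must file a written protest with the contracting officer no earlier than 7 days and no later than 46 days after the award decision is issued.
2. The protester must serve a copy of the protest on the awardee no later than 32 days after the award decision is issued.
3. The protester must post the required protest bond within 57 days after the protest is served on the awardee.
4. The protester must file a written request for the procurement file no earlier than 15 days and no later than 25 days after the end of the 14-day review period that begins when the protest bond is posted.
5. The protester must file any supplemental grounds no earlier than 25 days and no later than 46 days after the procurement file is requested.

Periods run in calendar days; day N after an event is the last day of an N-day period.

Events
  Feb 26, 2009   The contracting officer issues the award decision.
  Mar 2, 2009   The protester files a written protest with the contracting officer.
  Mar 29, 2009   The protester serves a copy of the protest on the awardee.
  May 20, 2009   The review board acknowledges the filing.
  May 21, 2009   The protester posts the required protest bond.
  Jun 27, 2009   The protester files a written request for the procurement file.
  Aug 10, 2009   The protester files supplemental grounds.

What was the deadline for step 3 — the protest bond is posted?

Step 3 runs from Mar 29, 2009, when the protest is served on the awardee. 57 days after Mar 29, 2009 is May 25, 2009.

May 25, 2009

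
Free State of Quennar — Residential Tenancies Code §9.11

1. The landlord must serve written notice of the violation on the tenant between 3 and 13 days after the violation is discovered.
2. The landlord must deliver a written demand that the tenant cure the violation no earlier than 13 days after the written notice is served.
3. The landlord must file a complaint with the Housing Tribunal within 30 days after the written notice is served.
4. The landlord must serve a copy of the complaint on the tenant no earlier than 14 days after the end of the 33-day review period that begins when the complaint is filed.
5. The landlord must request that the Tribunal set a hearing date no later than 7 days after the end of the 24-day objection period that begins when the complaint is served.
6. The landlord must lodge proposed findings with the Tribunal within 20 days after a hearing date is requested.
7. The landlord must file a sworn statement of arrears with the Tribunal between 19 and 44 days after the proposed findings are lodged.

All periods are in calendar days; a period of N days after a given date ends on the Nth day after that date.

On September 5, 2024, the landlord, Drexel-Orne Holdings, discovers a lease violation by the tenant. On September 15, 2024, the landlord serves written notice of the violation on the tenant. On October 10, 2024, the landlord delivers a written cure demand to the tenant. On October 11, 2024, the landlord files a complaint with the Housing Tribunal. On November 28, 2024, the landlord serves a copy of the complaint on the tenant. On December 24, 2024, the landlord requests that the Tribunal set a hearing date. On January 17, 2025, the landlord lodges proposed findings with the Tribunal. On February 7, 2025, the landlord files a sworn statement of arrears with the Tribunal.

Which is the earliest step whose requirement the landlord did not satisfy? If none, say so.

Step 6

Step 1 — 3 and 13 days from September 5, 2024 (when the violation is discovered) are September 8, 2024 and September 18, 2024 respectively; done September 15, 2024 — within the window.
Step 2 — must wait 13 days from September 15, 2024 (when the written notice is served), so not before September 28, 2024; done October 10, 2024, after the minimum wait.
Step 3 — counting 30 days from September 15, 2024 (when the written notice is served) gives a deadline of October 15, 2024; October 11, 2024 is within that limit.
Step 4 — must wait 14 days from November 13, 2024 (end of the 33-day review period, which began when the complaint is filed on October 11, 2024), so not before November 27, 2024; done November 28, 2024, after the minimum wait.
Step 5 — counting 7 days from December 22, 2024 (end of the 24-day objection period, which began when the complaint is served on November 28, 2024) gives a deadline of December 29, 2024; done December 24, 2024 — timely.
Step 6 — counting 20 days from December 24, 2024 (when a hearing date is requested) gives a deadline of January 13, 2025; done January 17, 2025 — 4 days late.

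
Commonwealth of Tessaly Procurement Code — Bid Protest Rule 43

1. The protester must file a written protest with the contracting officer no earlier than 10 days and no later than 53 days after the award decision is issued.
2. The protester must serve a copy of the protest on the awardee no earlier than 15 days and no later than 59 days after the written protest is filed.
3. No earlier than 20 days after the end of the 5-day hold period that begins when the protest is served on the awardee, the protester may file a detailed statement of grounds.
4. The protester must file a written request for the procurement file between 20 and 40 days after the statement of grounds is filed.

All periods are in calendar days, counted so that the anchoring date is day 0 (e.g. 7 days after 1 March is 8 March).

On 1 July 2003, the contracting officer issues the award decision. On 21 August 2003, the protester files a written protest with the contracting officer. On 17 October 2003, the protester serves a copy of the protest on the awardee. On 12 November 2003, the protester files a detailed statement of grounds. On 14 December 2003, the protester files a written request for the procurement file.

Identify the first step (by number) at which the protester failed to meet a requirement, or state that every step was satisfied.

(1) the permitted window runs from 1 July 2003 + 10 = 11 July 2003 to 1 July 2003 + 53 = 23 August 2003; done 21 August 2003 — within the window.
(2) the permitted window runs from 21 August 2003 + 15 = 5 September 2003 to 21 August 2003 + 59 = 19 October 2003; done 17 October 2003, which is between those dates.
(3) permitted from 22 October 2003 + 20 days = 11 November 2003 onward; 12 November 2003 is on or after that date.
(4) the permitted window runs from 12 November 2003 + 20 = 2 December 2003 to 12 November 2003 + 40 = 22 December 2003; 14 December 2003 falls inside that range.

None — every step was satisfied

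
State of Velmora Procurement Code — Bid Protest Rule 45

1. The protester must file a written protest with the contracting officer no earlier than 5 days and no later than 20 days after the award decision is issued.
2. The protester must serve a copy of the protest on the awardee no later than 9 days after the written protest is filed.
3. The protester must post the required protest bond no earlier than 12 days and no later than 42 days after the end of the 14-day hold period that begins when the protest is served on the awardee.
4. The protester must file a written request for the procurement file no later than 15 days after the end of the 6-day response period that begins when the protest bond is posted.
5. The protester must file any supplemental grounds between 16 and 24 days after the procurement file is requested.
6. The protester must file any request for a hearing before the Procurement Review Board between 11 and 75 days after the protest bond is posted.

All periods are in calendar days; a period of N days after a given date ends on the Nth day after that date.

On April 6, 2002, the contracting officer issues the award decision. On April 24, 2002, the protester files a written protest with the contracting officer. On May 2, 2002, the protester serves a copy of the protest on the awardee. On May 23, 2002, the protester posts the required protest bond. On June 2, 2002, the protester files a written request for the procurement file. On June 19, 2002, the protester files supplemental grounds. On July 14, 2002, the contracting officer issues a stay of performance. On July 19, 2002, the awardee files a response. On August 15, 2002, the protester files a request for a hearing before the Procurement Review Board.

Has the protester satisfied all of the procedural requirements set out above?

Step 1 — 5 and 20 days from April 6, 2002 (when the award decision is issued) are April 11, 2002 and April 26, 2002 respectively; done April 24, 2002, which is between those dates.
Step 2 — counting 9 days from April 24, 2002 (when the written protest is filed) gives a deadline of May 3, 2002; done May 2, 2002 — timely.
Step 3 — 12 and 42 days from May 16, 2002 (end of the 14-day hold period, which began when the protest is served on the awardee on May 2, 2002) are May 28, 2002 and June 27, 2002 respectively; May 23, 2002 is 5 days too early.

No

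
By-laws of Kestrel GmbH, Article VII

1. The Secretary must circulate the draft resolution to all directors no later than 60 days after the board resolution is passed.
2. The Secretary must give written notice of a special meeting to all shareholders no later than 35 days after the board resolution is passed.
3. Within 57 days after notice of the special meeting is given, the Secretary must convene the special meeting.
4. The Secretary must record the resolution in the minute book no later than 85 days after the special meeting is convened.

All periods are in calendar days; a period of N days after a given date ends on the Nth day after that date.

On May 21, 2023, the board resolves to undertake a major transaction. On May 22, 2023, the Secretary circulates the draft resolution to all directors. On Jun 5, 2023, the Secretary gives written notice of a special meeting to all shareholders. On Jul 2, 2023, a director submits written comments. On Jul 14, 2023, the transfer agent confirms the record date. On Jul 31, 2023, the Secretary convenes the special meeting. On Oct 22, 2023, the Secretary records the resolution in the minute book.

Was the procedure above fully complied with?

(1) due by May 21, 2023 + 60 days = Jul 20, 2023; completed May 22, 2023, before the deadline.
(2) due by May 21, 2023 + 35 days = Jun 25, 2023; done Jun 5, 2023 — timely.
(3) due by Jun 5, 2023 + 57 days = Aug 1, 2023; Jul 31, 2023 is within that limit.
(4) due by Jul 31, 2023 + 85 days = Oct 24, 2023; done Oct 22, 2023 — timely.

Yes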